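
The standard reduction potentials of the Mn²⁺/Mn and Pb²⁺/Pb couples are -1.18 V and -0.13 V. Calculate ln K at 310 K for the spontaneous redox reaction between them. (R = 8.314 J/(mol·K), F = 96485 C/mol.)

ln K = 78.6

E°_cell = -0.13 − (-1.18) = 1.05 V, with n = 2 electrons transferred.
At equilibrium E = 0, so the Nernst equation gives ln K = nFE°/RT = (2)(96485)(1.05)/((8.314)(310)) = 78.62.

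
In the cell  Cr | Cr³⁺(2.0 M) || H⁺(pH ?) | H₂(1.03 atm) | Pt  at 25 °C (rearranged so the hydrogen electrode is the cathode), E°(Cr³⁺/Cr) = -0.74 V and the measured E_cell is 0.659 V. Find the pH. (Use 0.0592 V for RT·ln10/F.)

pH = 1.26

E°_cell = 0.74 V and n = 6.
log Q = n(E° − E)/0.0592 = 6×(0.74 − 0.659)/0.0592 = 8.209.
With Q = [Cr³⁺]^2·P(H₂)^3 / [H⁺]^6, solving for [H⁺] gives log[H⁺] = -1.261, so pH = 1.26.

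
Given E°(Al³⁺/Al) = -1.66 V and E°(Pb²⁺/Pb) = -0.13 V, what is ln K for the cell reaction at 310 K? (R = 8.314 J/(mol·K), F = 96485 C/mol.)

ln K = 343.7

E°_cell = -0.13 − (-1.66) = 1.53 V, with n = 6 electrons transferred.
At equilibrium E = 0, so the Nernst equation gives ln K = nFE°/RT = (6)(96485)(1.53)/((8.314)(310)) = 343.66.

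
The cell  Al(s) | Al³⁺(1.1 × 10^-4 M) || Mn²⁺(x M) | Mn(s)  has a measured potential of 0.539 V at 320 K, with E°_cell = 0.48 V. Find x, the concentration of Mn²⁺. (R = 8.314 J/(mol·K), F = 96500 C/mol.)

From the Nernst equation, ln Q = nF(E° − E)/RT = 6×96500×(0.48 − 0.539)/(8.314×320) = -12.840, so Q = 2.65 × 10^-6.
With Q = [Al³⁺]^2/[Mn²⁺]^3 and the known concentrations, [Mn²⁺]^3 in the denominator gives [Mn²⁺] = 0.17 M.

0.17 M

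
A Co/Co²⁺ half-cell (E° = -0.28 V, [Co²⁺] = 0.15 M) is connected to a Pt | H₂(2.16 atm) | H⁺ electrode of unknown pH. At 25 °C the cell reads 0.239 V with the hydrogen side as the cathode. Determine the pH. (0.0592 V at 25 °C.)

pH = 0.94

E°_cell = 0.28 V and n = 2.
log Q = n(E° − E)/0.0592 = 2×(0.28 − 0.239)/0.0592 = 1.385.
With Q = [Co²⁺]·P(H₂) / [H⁺]^2, solving for [H⁺] gives log[H⁺] = -0.937, so pH = 0.94.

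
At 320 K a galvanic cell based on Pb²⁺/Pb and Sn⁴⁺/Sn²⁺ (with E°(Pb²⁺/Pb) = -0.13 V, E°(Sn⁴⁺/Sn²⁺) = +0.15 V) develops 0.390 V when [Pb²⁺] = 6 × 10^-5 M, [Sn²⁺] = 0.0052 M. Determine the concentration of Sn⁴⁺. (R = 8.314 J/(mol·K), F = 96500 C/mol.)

9.1 × 10^-4 M

From the Nernst equation, ln Q = nF(E° − E)/RT = 2×96500×(0.28 − 0.390)/(8.314×320) = -7.980, so Q = 3.42 × 10^-4.
With Q = [Pb²⁺]·[Sn²⁺]/[Sn⁴⁺] and the known concentrations, [Sn⁴⁺] in the denominator gives [Sn⁴⁺] = 9.1 × 10^-4 M.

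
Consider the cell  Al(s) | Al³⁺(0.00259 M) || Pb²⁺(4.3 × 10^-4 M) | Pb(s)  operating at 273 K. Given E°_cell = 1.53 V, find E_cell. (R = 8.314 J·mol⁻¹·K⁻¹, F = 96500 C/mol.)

1.49 V

Balancing electrons gives n = 6; the reaction quotient is Q = [Al³⁺]^2/[Pb²⁺]^3 = 8.44 × 10^4.
E = E° − (RT/nF) ln Q = 1.53 − (8.314×273)/(6×96500) × (11.343) = 1.530 − 0.044 = 1.486 V.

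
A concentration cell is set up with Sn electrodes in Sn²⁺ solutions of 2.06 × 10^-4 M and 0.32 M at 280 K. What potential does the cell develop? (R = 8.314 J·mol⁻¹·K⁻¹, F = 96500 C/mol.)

0.089 V

Both half-cells are Sn²⁺/Sn, so E°_cell = 0. The concentrated side is the cathode; the cell reaction moves Sn²⁺ from high to low concentration with n = 2.
Q = [Sn²⁺]_dilute/[Sn²⁺]_conc = 2.06 × 10^-4/0.32 = 6.44 × 10^-4.
E = 0 − (RT/nF) ln Q = −((8.314×280)/(2×96500))(-7.348) = 0.0886 V.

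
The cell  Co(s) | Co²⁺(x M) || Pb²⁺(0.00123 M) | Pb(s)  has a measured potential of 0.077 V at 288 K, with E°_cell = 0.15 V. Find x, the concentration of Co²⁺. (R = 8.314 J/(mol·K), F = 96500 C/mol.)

From the Nernst equation, ln Q = nF(E° − E)/RT = 2×96500×(0.15 − 0.077)/(8.314×288) = 5.884, so Q = 359.
With Q = [Co²⁺]/[Pb²⁺] and the known concentrations, [Co²⁺] in the numerator gives [Co²⁺] = 0.44 M.

0.44 M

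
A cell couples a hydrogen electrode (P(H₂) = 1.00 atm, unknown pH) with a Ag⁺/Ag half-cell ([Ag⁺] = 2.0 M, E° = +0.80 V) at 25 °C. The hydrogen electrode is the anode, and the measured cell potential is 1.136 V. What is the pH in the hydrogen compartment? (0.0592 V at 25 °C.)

E°_cell = 0.80 V and n = 2.
log Q = n(E° − E)/0.0592 = 2×(0.80 − 1.136)/0.0592 = -11.351.
With Q = [H⁺]^2 / ([Ag⁺]^2·P(H₂)), solving for [H⁺] gives log[H⁺] = -5.375, so pH = 5.37.

pH = 5.37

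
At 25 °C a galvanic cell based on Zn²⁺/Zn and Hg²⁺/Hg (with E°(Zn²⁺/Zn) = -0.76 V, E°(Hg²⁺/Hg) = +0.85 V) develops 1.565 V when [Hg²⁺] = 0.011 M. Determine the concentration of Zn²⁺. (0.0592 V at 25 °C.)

From the Nernst equation, log Q = n(E° − E)/0.0592 = 2(1.61 − 1.565)/0.0592 = 1.520, so Q = 33.1.
With Q = [Zn²⁺]/[Hg²⁺] and the known concentrations, [Zn²⁺] in the numerator gives [Zn²⁺] = 0.36 M.

0.36 M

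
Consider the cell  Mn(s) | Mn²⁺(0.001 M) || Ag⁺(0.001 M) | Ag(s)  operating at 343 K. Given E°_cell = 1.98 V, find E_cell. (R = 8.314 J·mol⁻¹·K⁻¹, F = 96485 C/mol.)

Balancing electrons gives n = 2; the reaction quotient is Q = [Mn²⁺]/[Ag⁺]^2 = 1000.
E = E° − (RT/nF) ln Q = 1.98 − (8.314×343)/(2×96485) × (6.908) = 1.980 − 0.102 = 1.878 V.

1.88 V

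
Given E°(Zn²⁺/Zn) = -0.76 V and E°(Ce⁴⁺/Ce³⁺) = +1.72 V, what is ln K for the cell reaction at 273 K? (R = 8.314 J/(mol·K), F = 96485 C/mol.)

E°_cell = +1.72 − (-0.76) = 2.48 V, with n = 2 electrons transferred.
At equilibrium E = 0, so the Nernst equation gives ln K = nFE°/RT = (2)(96485)(2.48)/((8.314)(273)) = 210.85.

ln K = 210.8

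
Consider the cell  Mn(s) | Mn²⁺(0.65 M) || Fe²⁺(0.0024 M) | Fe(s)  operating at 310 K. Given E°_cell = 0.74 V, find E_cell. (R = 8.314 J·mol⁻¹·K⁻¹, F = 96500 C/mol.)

0.665 V

Balancing electrons gives n = 2; the reaction quotient is Q = [Mn²⁺]/[Fe²⁺] = 271.
E = E° − (RT/nF) ln Q = 0.74 − (8.314×310)/(2×96500) × (5.602) = 0.740 − 0.075 = 0.665 V.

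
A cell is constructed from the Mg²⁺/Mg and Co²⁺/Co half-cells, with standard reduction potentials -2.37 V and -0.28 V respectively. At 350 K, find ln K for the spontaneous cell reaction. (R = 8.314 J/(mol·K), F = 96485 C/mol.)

E°_cell = -0.28 − (-2.37) = 2.09 V, with n = 2 electrons transferred.
At equilibrium E = 0, so the Nernst equation gives ln K = nFE°/RT = (2)(96485)(2.09)/((8.314)(350)) = 138.60.

ln K = 138.6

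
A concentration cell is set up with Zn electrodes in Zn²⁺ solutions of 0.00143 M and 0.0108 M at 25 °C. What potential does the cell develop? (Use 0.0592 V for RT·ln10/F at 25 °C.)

0.026 V

Both half-cells are Zn²⁺/Zn, so E°_cell = 0. The concentrated side is the cathode; the cell reaction moves Zn²⁺ from high to low concentration with n = 2.
Q = [Zn²⁺]_dilute/[Zn²⁺]_conc = 0.00143/0.0108 = 0.132.
E = 0 − (0.0592/2) log Q = −(0.0592/2)(-0.878) = 0.0260 V.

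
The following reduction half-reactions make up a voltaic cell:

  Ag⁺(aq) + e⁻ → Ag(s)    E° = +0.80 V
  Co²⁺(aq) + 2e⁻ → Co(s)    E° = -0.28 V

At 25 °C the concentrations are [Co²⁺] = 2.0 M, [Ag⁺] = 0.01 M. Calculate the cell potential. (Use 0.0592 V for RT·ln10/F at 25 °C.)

0.953 V

The Ag⁺/Ag couple has the higher reduction potential and acts as the cathode, so E°_cell = +0.80 − (-0.28) = 1.08 V.
Balancing electrons gives n = 2; the reaction quotient is Q = [Co²⁺]/[Ag⁺]^2 = 2 × 10^4.
At 25 °C, E = E° − (0.0592/n) log Q = 1.08 − (0.0592/2)(4.301) = 1.080 − 0.127 = 0.953 V.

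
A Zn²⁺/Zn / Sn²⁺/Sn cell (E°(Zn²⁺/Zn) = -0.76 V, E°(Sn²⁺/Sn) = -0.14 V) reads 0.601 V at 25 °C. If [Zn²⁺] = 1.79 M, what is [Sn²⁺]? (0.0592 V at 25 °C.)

From the Nernst equation, log Q = n(E° − E)/0.0592 = 2(0.62 − 0.601)/0.0592 = 0.642, so Q = 4.38.
With Q = [Zn²⁺]/[Sn²⁺] and the known concentrations, [Sn²⁺] in the denominator gives [Sn²⁺] = 0.41 M.

0.41 M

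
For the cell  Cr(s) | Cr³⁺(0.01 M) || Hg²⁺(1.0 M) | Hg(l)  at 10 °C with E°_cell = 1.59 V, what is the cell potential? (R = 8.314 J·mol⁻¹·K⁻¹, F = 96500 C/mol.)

Balancing electrons gives n = 6; the reaction quotient is Q = [Cr³⁺]^2/[Hg²⁺]^3 = 1 × 10^-4.
E = E° − (RT/nF) ln Q = 1.59 − (8.314×283)/(6×96500) × (-9.210) = 1.590 + 0.037 = 1.627 V.

1.63 V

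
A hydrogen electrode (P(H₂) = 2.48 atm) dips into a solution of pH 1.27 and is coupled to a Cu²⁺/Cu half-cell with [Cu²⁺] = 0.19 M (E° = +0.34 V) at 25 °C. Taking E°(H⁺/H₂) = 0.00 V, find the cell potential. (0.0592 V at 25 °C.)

The Cu²⁺/Cu couple is the cathode, so E°_cell = 0.34 V; n = 2.
[H⁺] = 10^(−1.27) = 0.054 M, and Q = [H⁺]^2 / ([Cu²⁺]·P(H₂)) = 0.00612.
E = E° − (0.0592/2) log Q = 0.34 − (0.0592/2)(-2.213) = 0.406 V.

0.41 V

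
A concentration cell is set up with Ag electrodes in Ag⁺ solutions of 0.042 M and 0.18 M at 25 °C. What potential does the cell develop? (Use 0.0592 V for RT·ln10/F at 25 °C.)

0.037 V

Both half-cells are Ag⁺/Ag, so E°_cell = 0. The concentrated side is the cathode; the cell reaction moves Ag⁺ from high to low concentration with n = 1.
Q = [Ag⁺]_dilute/[Ag⁺]_conc = 0.042/0.18 = 0.233.
E = 0 − (0.0592/1) log Q = −(0.0592/1)(-0.632) = 0.0374 V.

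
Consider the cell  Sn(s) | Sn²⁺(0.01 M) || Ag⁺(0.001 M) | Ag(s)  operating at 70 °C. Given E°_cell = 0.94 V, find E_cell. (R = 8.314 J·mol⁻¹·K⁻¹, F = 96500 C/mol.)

0.804 V

Balancing electrons gives n = 2; the reaction quotient is Q = [Sn²⁺]/[Ag⁺]^2 = 1 × 10^4.
E = E° − (RT/nF) ln Q = 0.94 − (8.314×343)/(2×96500) × (9.210) = 0.940 − 0.136 = 0.804 V.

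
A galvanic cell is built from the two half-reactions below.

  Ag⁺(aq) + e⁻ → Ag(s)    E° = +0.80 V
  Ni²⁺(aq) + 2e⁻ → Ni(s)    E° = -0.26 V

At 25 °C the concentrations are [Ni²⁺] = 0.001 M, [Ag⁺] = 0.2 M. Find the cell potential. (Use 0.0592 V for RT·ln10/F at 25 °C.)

The Ag⁺/Ag couple has the higher reduction potential and acts as the cathode, so E°_cell = +0.80 − (-0.26) = 1.06 V.
Balancing electrons gives n = 2; the reaction quotient is Q = [Ni²⁺]/[Ag⁺]^2 = 0.0250.
At 25 °C, E = E° − (0.0592/n) log Q = 1.06 − (0.0592/2)(-1.602) = 1.060 + 0.047 = 1.107 V.

1.11 V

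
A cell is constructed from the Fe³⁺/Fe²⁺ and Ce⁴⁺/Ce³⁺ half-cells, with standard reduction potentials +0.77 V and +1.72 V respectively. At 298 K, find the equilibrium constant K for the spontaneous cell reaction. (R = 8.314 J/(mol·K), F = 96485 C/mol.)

E°_cell = +1.72 − (+0.77) = 0.95 V, with n = 1 electron transferred.
At equilibrium E = 0, so the Nernst equation gives ln K = nFE°/RT = (1)(96485)(0.95)/((8.314)(298)) = 37.00.
K = e^37.00 = 1.2 × 10^16.

1.2 × 10^16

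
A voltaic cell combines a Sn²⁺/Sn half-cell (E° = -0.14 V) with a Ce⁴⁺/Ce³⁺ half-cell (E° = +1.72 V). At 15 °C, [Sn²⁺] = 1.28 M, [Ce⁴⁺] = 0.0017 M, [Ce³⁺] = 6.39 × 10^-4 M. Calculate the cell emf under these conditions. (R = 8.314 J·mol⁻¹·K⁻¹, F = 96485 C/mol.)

The Ce⁴⁺/Ce³⁺ couple has the higher reduction potential and acts as the cathode, so E°_cell = +1.72 − (-0.14) = 1.86 V.
Balancing electrons gives n = 2; the reaction quotient is Q = [Sn²⁺]·[Ce³⁺]^2/[Ce⁴⁺]^2 = 0.181.
E = E° − (RT/nF) ln Q = 1.86 − (8.314×288)/(2×96485) × (-1.710) = 1.860 + 0.021 = 1.881 V.

1.88 V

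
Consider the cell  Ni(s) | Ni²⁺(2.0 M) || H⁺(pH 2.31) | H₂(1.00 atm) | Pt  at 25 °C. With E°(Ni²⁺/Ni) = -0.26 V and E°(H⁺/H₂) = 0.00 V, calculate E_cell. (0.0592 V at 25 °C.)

0.11 V

The hydrogen couple is the cathode, so E°_cell = 0.26 V; n = 2.
[H⁺] = 10^(−2.31) = 0.0049 M, and Q = [Ni²⁺]·P(H₂) / [H⁺]^2 = 8.34 × 10^4.
E = E° − (0.0592/2) log Q = 0.26 − (0.0592/2)(4.921) = 0.114 V.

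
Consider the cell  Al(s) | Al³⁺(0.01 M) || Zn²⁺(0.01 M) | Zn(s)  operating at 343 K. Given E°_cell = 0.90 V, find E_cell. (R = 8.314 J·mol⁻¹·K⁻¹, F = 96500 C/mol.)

0.877 V

Balancing electrons gives n = 6; the reaction quotient is Q = [Al³⁺]^2/[Zn²⁺]^3 = 100.
E = E° − (RT/nF) ln Q = 0.90 − (8.314×343)/(6×96500) × (4.605) = 0.900 − 0.023 = 0.877 V.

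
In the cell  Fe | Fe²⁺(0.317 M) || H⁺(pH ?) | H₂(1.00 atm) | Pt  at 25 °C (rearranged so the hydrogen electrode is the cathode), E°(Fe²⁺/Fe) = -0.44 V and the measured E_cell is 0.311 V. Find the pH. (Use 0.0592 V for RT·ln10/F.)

E°_cell = 0.44 V and n = 2.
log Q = n(E° − E)/0.0592 = 2×(0.44 − 0.311)/0.0592 = 4.358.
With Q = [Fe²⁺]·P(H₂) / [H⁺]^2, solving for [H⁺] gives log[H⁺] = -2.429, so pH = 2.43.

pH = 2.43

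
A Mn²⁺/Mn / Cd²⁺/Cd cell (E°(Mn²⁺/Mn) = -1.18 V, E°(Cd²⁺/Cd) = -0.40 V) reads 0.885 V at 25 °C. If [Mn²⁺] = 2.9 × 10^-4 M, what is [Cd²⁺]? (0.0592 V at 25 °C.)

1.0 M

From the Nernst equation, log Q = n(E° − E)/0.0592 = 2(0.78 − 0.885)/0.0592 = -3.547, so Q = 2.84 × 10^-4.
With Q = [Mn²⁺]/[Cd²⁺] and the known concentrations, [Cd²⁺] in the denominator gives [Cd²⁺] = 1.0 M.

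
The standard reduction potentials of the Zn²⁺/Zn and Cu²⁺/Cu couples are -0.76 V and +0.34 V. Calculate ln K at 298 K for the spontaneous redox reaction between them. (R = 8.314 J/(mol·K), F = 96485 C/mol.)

ln K = 85.7

E°_cell = +0.34 − (-0.76) = 1.10 V, with n = 2 electrons transferred.
At equilibrium E = 0, so the Nernst equation gives ln K = nFE°/RT = (2)(96485)(1.10)/((8.314)(298)) = 85.68.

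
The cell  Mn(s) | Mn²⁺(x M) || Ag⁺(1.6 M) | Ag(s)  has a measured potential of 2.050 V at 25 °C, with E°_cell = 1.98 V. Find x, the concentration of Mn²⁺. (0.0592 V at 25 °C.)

From the Nernst equation, log Q = n(E° − E)/0.0592 = 2(1.98 − 2.050)/0.0592 = -2.365, so Q = 0.00432.
With Q = [Mn²⁺]/[Ag⁺]^2 and the known concentrations, [Mn²⁺] in the numerator gives [Mn²⁺] = 0.011 M.

0.011 M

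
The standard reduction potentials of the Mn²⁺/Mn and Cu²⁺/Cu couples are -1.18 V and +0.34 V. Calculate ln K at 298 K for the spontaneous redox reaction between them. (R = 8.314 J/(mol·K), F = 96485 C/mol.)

ln K = 118.4

E°_cell = +0.34 − (-1.18) = 1.52 V, with n = 2 electrons transferred.
At equilibrium E = 0, so the Nernst equation gives ln K = nFE°/RT = (2)(96485)(1.52)/((8.314)(298)) = 118.39.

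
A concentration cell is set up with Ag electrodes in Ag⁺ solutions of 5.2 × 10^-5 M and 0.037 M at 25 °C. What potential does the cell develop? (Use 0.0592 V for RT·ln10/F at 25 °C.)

0.17 V

Both half-cells are Ag⁺/Ag, so E°_cell = 0. The concentrated side is the cathode; the cell reaction moves Ag⁺ from high to low concentration with n = 1.
Q = [Ag⁺]_dilute/[Ag⁺]_conc = 5.2 × 10^-5/0.037 = 0.00141.
E = 0 − (0.0592/1) log Q = −(0.0592/1)(-2.852) = 0.1688 V.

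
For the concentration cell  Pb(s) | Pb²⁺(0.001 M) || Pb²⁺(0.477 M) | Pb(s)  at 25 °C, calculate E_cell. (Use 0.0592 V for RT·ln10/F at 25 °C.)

0.079 V

Both half-cells are Pb²⁺/Pb, so E°_cell = 0. The concentrated side is the cathode; the cell reaction moves Pb²⁺ from high to low concentration with n = 2.
Q = [Pb²⁺]_dilute/[Pb²⁺]_conc = 0.001/0.477 = 0.00210.
E = 0 − (0.0592/2) log Q = −(0.0592/2)(-2.679) = 0.0793 V.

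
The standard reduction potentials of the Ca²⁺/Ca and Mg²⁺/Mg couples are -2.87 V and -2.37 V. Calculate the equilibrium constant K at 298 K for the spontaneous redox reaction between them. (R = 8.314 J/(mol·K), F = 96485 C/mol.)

8.2 × 10^16

E°_cell = -2.37 − (-2.87) = 0.50 V, with n = 2 electrons transferred.
At equilibrium E = 0, so the Nernst equation gives ln K = nFE°/RT = (2)(96485)(0.50)/((8.314)(298)) = 38.94.
K = e^38.94 = 8.2 × 10^16.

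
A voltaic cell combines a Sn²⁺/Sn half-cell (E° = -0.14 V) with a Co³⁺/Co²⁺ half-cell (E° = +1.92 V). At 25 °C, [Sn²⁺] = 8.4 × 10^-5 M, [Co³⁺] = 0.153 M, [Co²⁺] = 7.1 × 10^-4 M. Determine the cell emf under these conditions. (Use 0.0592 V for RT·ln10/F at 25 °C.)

2.32 V

The Co³⁺/Co²⁺ couple has the higher reduction potential and acts as the cathode, so E°_cell = +1.92 − (-0.14) = 2.06 V.
Balancing electrons gives n = 2; the reaction quotient is Q = [Sn²⁺]·[Co²⁺]^2/[Co³⁺]^2 = 1.81 × 10^-9.
At 25 °C, E = E° − (0.0592/n) log Q = 2.06 − (0.0592/2)(-8.743) = 2.060 + 0.259 = 2.319 V.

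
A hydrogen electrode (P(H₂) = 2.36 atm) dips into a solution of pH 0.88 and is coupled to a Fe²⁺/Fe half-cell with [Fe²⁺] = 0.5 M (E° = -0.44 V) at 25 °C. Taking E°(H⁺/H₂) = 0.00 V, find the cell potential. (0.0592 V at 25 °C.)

The hydrogen couple is the cathode, so E°_cell = 0.44 V; n = 2.
[H⁺] = 10^(−0.88) = 0.13 M, and Q = [Fe²⁺]·P(H₂) / [H⁺]^2 = 67.9.
E = E° − (0.0592/2) log Q = 0.44 − (0.0592/2)(1.832) = 0.386 V.

0.39 V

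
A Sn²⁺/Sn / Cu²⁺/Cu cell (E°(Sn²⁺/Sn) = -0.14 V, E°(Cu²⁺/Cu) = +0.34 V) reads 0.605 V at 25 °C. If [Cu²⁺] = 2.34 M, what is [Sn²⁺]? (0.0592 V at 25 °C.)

From the Nernst equation, log Q = n(E° − E)/0.0592 = 2(0.48 − 0.605)/0.0592 = -4.223, so Q = 5.98 × 10^-5.
With Q = [Sn²⁺]/[Cu²⁺] and the known concentrations, [Sn²⁺] in the numerator gives [Sn²⁺] = 1.4 × 10^-4 M.

1.4 × 10^-4 M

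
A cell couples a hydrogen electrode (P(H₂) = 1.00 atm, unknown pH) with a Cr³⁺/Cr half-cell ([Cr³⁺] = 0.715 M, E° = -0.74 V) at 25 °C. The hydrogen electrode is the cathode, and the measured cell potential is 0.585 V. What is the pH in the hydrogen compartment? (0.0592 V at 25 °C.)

pH = 2.67

E°_cell = 0.74 V and n = 6.
log Q = n(E° − E)/0.0592 = 6×(0.74 − 0.585)/0.0592 = 15.709.
With Q = [Cr³⁺]^2·P(H₂)^3 / [H⁺]^6, solving for [H⁺] gives log[H⁺] = -2.667, so pH = 2.67.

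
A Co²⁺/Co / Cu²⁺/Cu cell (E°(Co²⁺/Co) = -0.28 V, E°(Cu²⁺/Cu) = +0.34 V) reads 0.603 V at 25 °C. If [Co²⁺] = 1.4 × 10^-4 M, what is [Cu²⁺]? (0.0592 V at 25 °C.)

3.7 × 10^-5 M

From the Nernst equation, log Q = n(E° − E)/0.0592 = 2(0.62 − 0.603)/0.0592 = 0.574, so Q = 3.75.
With Q = [Co²⁺]/[Cu²⁺] and the known concentrations, [Cu²⁺] in the denominator gives [Cu²⁺] = 3.7 × 10^-5 M.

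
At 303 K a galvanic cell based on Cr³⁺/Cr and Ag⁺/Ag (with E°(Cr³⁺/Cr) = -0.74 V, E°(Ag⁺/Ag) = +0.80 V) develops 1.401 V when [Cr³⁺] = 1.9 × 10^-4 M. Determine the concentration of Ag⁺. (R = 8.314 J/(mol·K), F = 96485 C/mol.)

2.8 × 10^-4 M

From the Nernst equation, ln Q = nF(E° − E)/RT = 3×96485×(1.54 − 1.401)/(8.314×303) = 15.971, so Q = 8.64 × 10^6.
With Q = [Cr³⁺]/[Ag⁺]^3 and the known concentrations, [Ag⁺]^3 in the denominator gives [Ag⁺] = 2.8 × 10^-4 M.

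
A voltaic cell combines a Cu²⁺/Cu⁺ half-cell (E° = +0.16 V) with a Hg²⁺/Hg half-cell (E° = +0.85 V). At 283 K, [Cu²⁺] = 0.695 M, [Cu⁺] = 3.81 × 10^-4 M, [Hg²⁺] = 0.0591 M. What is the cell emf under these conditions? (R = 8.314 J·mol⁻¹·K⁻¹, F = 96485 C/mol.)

0.472 V

The Hg²⁺/Hg couple has the higher reduction potential and acts as the cathode, so E°_cell = +0.85 − (+0.16) = 0.69 V.
Balancing electrons gives n = 2; the reaction quotient is Q = [Cu²⁺]^2/([Cu⁺]^2·[Hg²⁺]) = 5.63 × 10^7.
E = E° − (RT/nF) ln Q = 0.69 − (8.314×283)/(2×96485) × (17.846) = 0.690 − 0.218 = 0.472 V.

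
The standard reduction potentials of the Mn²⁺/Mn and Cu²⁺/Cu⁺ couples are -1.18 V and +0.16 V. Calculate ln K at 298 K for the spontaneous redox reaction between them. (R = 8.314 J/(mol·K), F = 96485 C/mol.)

ln K = 104.4

E°_cell = +0.16 − (-1.18) = 1.34 V, with n = 2 electrons transferred.
At equilibrium E = 0, so the Nernst equation gives ln K = nFE°/RT = (2)(96485)(1.34)/((8.314)(298)) = 104.37.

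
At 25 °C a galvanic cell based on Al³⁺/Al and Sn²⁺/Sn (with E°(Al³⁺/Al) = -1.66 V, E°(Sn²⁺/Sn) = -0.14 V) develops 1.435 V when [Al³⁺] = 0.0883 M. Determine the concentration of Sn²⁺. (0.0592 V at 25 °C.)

2.7 × 10^-4 M

From the Nernst equation, log Q = n(E° − E)/0.0592 = 6(1.52 − 1.435)/0.0592 = 8.615, so Q = 4.12 × 10^8.
With Q = [Al³⁺]^2/[Sn²⁺]^3 and the known concentrations, [Sn²⁺]^3 in the denominator gives [Sn²⁺] = 2.7 × 10^-4 M.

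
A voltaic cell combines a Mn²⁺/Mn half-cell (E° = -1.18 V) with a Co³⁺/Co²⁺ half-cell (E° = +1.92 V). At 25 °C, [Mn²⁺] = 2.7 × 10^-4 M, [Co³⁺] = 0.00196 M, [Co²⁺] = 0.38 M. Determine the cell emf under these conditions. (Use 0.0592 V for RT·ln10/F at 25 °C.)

The Co³⁺/Co²⁺ couple has the higher reduction potential and acts as the cathode, so E°_cell = +1.92 − (-1.18) = 3.10 V.
Balancing electrons gives n = 2; the reaction quotient is Q = [Mn²⁺]·[Co²⁺]^2/[Co³⁺]^2 = 10.1.
At 25 °C, E = E° − (0.0592/n) log Q = 3.10 − (0.0592/2)(1.006) = 3.100 − 0.030 = 3.070 V.

3.07 V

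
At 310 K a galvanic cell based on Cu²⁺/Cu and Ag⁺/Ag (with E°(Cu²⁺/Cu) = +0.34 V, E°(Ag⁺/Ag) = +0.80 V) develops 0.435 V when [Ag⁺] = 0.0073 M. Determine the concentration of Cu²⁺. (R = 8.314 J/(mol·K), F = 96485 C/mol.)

From the Nernst equation, ln Q = nF(E° − E)/RT = 2×96485×(0.46 − 0.435)/(8.314×310) = 1.872, so Q = 6.50.
With Q = [Cu²⁺]/[Ag⁺]^2 and the known concentrations, [Cu²⁺] in the numerator gives [Cu²⁺] = 3.5 × 10^-4 M.

3.5 × 10^-4 M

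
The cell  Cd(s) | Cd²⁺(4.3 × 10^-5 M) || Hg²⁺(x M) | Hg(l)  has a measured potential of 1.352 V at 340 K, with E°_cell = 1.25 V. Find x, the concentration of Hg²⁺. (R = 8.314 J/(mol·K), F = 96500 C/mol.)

From the Nernst equation, ln Q = nF(E° − E)/RT = 2×96500×(1.25 − 1.352)/(8.314×340) = -6.964, so Q = 9.45 × 10^-4.
With Q = [Cd²⁺]/[Hg²⁺] and the known concentrations, [Hg²⁺] in the denominator gives [Hg²⁺] = 0.045 M.

0.045 M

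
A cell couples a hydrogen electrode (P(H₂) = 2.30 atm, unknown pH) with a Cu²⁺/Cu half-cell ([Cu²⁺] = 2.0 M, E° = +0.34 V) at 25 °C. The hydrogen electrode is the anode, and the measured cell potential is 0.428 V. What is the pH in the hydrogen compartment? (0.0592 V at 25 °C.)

pH = 1.16

E°_cell = 0.34 V and n = 2.
log Q = n(E° − E)/0.0592 = 2×(0.34 − 0.428)/0.0592 = -2.973.
With Q = [H⁺]^2 / ([Cu²⁺]·P(H₂)), solving for [H⁺] gives log[H⁺] = -1.155, so pH = 1.16.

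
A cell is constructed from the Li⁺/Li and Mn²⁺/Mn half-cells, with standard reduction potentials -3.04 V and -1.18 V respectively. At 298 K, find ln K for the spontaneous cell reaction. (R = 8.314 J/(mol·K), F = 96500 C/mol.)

E°_cell = -1.18 − (-3.04) = 1.86 V, with n = 2 electrons transferred.
At equilibrium E = 0, so the Nernst equation gives ln K = nFE°/RT = (2)(96500)(1.86)/((8.314)(298)) = 144.89.

ln K = 144.9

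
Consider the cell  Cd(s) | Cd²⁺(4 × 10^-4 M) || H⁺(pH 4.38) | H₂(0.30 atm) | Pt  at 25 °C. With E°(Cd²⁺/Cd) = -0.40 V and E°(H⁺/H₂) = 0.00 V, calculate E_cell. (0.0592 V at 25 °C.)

The hydrogen couple is the cathode, so E°_cell = 0.40 V; n = 2.
[H⁺] = 10^(−4.38) = 4.2 × 10^-5 M, and Q = [Cd²⁺]·P(H₂) / [H⁺]^2 = 6.91 × 10^4.
E = E° − (0.0592/2) log Q = 0.40 − (0.0592/2)(4.839) = 0.257 V.

0.26 V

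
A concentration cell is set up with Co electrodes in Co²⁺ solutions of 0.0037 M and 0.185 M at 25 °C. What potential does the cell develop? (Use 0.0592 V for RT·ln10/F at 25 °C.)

Both half-cells are Co²⁺/Co, so E°_cell = 0. The concentrated side is the cathode; the cell reaction moves Co²⁺ from high to low concentration with n = 2.
Q = [Co²⁺]_dilute/[Co²⁺]_conc = 0.0037/0.185 = 0.0200.
E = 0 − (0.0592/2) log Q = −(0.0592/2)(-1.699) = 0.0503 V.

0.050 V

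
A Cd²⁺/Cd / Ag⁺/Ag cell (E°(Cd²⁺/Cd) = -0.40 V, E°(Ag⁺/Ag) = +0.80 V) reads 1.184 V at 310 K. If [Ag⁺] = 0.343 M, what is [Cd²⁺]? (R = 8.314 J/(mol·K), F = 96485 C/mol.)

0.39 M

From the Nernst equation, ln Q = nF(E° − E)/RT = 2×96485×(1.20 − 1.184)/(8.314×310) = 1.198, so Q = 3.31.
With Q = [Cd²⁺]/[Ag⁺]^2 and the known concentrations, [Cd²⁺] in the numerator gives [Cd²⁺] = 0.39 M.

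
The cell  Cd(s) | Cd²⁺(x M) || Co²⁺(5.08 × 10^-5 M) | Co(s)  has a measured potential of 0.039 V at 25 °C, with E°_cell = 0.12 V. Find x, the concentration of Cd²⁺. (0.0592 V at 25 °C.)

0.028 M

From the Nernst equation, log Q = n(E° − E)/0.0592 = 2(0.12 − 0.039)/0.0592 = 2.736, so Q = 545.
With Q = [Cd²⁺]/[Co²⁺] and the known concentrations, [Cd²⁺] in the numerator gives [Cd²⁺] = 0.028 M.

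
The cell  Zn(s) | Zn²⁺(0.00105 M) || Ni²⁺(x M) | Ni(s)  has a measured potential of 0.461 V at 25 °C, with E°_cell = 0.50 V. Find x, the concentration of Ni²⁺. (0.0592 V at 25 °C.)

From the Nernst equation, log Q = n(E° − E)/0.0592 = 2(0.50 − 0.461)/0.0592 = 1.318, so Q = 20.8.
With Q = [Zn²⁺]/[Ni²⁺] and the known concentrations, [Ni²⁺] in the denominator gives [Ni²⁺] = 5.1 × 10^-5 M.

5.1 × 10^-5 M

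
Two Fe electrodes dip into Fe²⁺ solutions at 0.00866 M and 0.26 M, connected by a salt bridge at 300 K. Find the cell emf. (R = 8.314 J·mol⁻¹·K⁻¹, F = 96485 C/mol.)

0.044 V

Both half-cells are Fe²⁺/Fe, so E°_cell = 0. The concentrated side is the cathode; the cell reaction moves Fe²⁺ from high to low concentration with n = 2.
Q = [Fe²⁺]_dilute/[Fe²⁺]_conc = 0.00866/0.26 = 0.0333.
E = 0 − (RT/nF) ln Q = −((8.314×300)/(2×96485))(-3.402) = 0.0440 V.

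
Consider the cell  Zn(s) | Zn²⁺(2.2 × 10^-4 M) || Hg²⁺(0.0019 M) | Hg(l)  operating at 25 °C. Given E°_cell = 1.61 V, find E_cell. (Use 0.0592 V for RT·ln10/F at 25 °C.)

1.64 V

Balancing electrons gives n = 2; the reaction quotient is Q = [Zn²⁺]/[Hg²⁺] = 0.116.
At 25 °C, E = E° − (0.0592/n) log Q = 1.61 − (0.0592/2)(-0.936) = 1.610 + 0.028 = 1.638 V.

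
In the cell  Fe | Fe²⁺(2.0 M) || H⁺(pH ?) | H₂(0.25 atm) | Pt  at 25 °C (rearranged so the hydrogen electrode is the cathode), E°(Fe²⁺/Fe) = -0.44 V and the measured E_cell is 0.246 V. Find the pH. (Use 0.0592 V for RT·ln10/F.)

E°_cell = 0.44 V and n = 2.
log Q = n(E° − E)/0.0592 = 2×(0.44 − 0.246)/0.0592 = 6.554.
With Q = [Fe²⁺]·P(H₂) / [H⁺]^2, solving for [H⁺] gives log[H⁺] = -3.428, so pH = 3.43.

pH = 3.43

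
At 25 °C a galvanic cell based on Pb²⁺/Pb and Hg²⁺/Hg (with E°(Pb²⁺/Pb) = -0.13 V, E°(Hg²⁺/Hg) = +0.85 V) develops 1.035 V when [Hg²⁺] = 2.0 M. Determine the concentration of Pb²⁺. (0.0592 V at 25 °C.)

From the Nernst equation, log Q = n(E° − E)/0.0592 = 2(0.98 − 1.035)/0.0592 = -1.858, so Q = 0.0139.
With Q = [Pb²⁺]/[Hg²⁺] and the known concentrations, [Pb²⁺] in the numerator gives [Pb²⁺] = 0.028 M.

0.028 M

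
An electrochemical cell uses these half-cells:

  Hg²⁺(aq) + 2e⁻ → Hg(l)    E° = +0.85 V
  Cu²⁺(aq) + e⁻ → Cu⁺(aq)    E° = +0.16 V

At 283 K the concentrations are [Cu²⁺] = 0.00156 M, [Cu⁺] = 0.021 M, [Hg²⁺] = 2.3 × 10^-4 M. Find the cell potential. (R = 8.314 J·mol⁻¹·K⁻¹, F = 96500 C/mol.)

The Hg²⁺/Hg couple has the higher reduction potential and acts as the cathode, so E°_cell = +0.85 − (+0.16) = 0.69 V.
Balancing electrons gives n = 2; the reaction quotient is Q = [Cu²⁺]^2/([Cu⁺]^2·[Hg²⁺]) = 24.0.
E = E° − (RT/nF) ln Q = 0.69 − (8.314×283)/(2×96500) × (3.178) = 0.690 − 0.039 = 0.651 V.

0.651 V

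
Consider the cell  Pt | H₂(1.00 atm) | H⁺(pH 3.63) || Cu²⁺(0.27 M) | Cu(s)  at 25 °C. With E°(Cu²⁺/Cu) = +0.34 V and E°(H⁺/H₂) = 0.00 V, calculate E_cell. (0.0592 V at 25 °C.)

0.54 V

The Cu²⁺/Cu couple is the cathode, so E°_cell = 0.34 V; n = 2.
[H⁺] = 10^(−3.63) = 2.3 × 10^-4 M, and Q = [H⁺]^2 / ([Cu²⁺]·P(H₂)) = 2.04 × 10^-7.
E = E° − (0.0592/2) log Q = 0.34 − (0.0592/2)(-6.691) = 0.538 V.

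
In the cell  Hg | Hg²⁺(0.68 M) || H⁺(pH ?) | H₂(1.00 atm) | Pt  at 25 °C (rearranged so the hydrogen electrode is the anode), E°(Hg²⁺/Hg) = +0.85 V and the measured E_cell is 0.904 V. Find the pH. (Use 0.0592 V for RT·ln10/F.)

pH = 1.00

E°_cell = 0.85 V and n = 2.
log Q = n(E° − E)/0.0592 = 2×(0.85 − 0.904)/0.0592 = -1.824.
With Q = [H⁺]^2 / ([Hg²⁺]·P(H₂)), solving for [H⁺] gives log[H⁺] = -0.996, so pH = 1.00.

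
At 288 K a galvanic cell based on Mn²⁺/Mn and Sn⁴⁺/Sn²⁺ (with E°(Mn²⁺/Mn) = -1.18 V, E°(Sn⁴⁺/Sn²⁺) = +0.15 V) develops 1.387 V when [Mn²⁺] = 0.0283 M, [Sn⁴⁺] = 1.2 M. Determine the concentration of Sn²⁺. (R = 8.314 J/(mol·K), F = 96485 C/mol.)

From the Nernst equation, ln Q = nF(E° − E)/RT = 2×96485×(1.33 − 1.387)/(8.314×288) = -4.594, so Q = 0.0101.
With Q = [Mn²⁺]·[Sn²⁺]/[Sn⁴⁺] and the known concentrations, [Sn²⁺] in the numerator gives [Sn²⁺] = 0.43 M.

0.43 M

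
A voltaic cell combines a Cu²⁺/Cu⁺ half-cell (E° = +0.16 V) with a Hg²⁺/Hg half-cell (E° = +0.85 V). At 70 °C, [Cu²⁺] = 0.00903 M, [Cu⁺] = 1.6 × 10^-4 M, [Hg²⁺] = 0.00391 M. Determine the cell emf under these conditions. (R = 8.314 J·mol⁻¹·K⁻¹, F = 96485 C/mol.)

0.489 V

The Hg²⁺/Hg couple has the higher reduction potential and acts as the cathode, so E°_cell = +0.85 − (+0.16) = 0.69 V.
Balancing electrons gives n = 2; the reaction quotient is Q = [Cu²⁺]^2/([Cu⁺]^2·[Hg²⁺]) = 8.15 × 10^5.
E = E° − (RT/nF) ln Q = 0.69 − (8.314×343)/(2×96485) × (13.610) = 0.690 − 0.201 = 0.489 V.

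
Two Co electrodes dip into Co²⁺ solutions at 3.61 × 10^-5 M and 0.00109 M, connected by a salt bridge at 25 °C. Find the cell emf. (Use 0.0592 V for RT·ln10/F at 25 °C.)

Both half-cells are Co²⁺/Co, so E°_cell = 0. The concentrated side is the cathode; the cell reaction moves Co²⁺ from high to low concentration with n = 2.
Q = [Co²⁺]_dilute/[Co²⁺]_conc = 3.61 × 10^-5/0.00109 = 0.0331.
E = 0 − (0.0592/2) log Q = −(0.0592/2)(-1.480) = 0.0438 V.

0.044 V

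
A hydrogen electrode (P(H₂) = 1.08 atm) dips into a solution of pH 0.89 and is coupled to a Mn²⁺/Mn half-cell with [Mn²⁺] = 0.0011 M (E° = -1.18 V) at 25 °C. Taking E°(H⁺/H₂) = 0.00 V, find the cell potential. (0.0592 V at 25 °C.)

1.21 V

The hydrogen couple is the cathode, so E°_cell = 1.18 V; n = 2.
[H⁺] = 10^(−0.89) = 0.13 M, and Q = [Mn²⁺]·P(H₂) / [H⁺]^2 = 0.0716.
E = E° − (0.0592/2) log Q = 1.18 − (0.0592/2)(-1.145) = 1.214 V.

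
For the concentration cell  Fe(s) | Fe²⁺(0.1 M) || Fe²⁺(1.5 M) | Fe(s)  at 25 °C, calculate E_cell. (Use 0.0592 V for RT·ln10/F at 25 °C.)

Both half-cells are Fe²⁺/Fe, so E°_cell = 0. The concentrated side is the cathode; the cell reaction moves Fe²⁺ from high to low concentration with n = 2.
Q = [Fe²⁺]_dilute/[Fe²⁺]_conc = 0.1/1.5 = 0.0667.
E = 0 − (0.0592/2) log Q = −(0.0592/2)(-1.176) = 0.0348 V.

0.035 V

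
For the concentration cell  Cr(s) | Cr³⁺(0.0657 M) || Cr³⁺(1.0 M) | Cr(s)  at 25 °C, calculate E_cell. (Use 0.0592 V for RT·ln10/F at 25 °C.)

0.023 V

Both half-cells are Cr³⁺/Cr, so E°_cell = 0. The concentrated side is the cathode; the cell reaction moves Cr³⁺ from high to low concentration with n = 3.
Q = [Cr³⁺]_dilute/[Cr³⁺]_conc = 0.0657/1.0 = 0.0657.
E = 0 − (0.0592/3) log Q = −(0.0592/3)(-1.182) = 0.0233 V.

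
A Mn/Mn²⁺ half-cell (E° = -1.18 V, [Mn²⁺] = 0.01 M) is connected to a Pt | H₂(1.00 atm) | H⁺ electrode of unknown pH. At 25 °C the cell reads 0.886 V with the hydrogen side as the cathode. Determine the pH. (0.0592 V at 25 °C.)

pH = 5.97

E°_cell = 1.18 V and n = 2.
log Q = n(E° − E)/0.0592 = 2×(1.18 − 0.886)/0.0592 = 9.932.
With Q = [Mn²⁺]·P(H₂) / [H⁺]^2, solving for [H⁺] gives log[H⁺] = -5.966, so pH = 5.97.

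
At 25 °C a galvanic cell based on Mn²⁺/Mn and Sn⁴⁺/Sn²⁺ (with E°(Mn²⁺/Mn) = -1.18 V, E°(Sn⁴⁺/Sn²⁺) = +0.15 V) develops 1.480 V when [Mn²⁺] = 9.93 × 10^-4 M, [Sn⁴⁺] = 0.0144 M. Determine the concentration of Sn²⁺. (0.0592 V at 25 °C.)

From the Nernst equation, log Q = n(E° − E)/0.0592 = 2(1.33 − 1.480)/0.0592 = -5.068, so Q = 8.56 × 10^-6.
With Q = [Mn²⁺]·[Sn²⁺]/[Sn⁴⁺] and the known concentrations, [Sn²⁺] in the numerator gives [Sn²⁺] = 1.2 × 10^-4 M.

1.2 × 10^-4 M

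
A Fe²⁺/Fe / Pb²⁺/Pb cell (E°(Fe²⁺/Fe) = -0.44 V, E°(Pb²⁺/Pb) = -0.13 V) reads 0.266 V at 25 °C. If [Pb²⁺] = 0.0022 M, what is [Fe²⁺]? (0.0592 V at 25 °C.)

From the Nernst equation, log Q = n(E° − E)/0.0592 = 2(0.31 − 0.266)/0.0592 = 1.486, so Q = 30.7.
With Q = [Fe²⁺]/[Pb²⁺] and the known concentrations, [Fe²⁺] in the numerator gives [Fe²⁺] = 0.067 M.

0.067 M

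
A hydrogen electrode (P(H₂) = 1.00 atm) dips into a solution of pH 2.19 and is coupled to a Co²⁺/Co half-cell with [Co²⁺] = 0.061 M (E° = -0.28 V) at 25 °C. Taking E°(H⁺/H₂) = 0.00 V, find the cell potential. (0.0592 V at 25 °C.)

The hydrogen couple is the cathode, so E°_cell = 0.28 V; n = 2.
[H⁺] = 10^(−2.19) = 0.0065 M, and Q = [Co²⁺]·P(H₂) / [H⁺]^2 = 1460.
E = E° − (0.0592/2) log Q = 0.28 − (0.0592/2)(3.165) = 0.186 V.

0.19 V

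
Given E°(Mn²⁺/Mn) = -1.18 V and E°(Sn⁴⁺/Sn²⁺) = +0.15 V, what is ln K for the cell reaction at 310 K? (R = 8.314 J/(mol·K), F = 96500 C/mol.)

ln K = 99.6

E°_cell = +0.15 − (-1.18) = 1.33 V, with n = 2 electrons transferred.
At equilibrium E = 0, so the Nernst equation gives ln K = nFE°/RT = (2)(96500)(1.33)/((8.314)(310)) = 99.59.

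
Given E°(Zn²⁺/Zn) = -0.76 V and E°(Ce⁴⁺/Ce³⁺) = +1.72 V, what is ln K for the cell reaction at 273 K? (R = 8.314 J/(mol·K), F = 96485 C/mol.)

ln K = 210.8

E°_cell = +1.72 − (-0.76) = 2.48 V, with n = 2 electrons transferred.
At equilibrium E = 0, so the Nernst equation gives ln K = nFE°/RT = (2)(96485)(2.48)/((8.314)(273)) = 210.85.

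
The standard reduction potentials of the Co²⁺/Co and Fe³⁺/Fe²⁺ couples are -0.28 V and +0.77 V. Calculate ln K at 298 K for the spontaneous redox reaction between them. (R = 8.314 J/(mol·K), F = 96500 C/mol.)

E°_cell = +0.77 − (-0.28) = 1.05 V, with n = 2 electrons transferred.
At equilibrium E = 0, so the Nernst equation gives ln K = nFE°/RT = (2)(96500)(1.05)/((8.314)(298)) = 81.79.

ln K = 81.8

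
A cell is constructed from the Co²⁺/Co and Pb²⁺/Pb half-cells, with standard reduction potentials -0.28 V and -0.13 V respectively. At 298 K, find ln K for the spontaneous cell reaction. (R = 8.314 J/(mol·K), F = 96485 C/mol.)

ln K = 11.7

E°_cell = -0.13 − (-0.28) = 0.15 V, with n = 2 electrons transferred.
At equilibrium E = 0, so the Nernst equation gives ln K = nFE°/RT = (2)(96485)(0.15)/((8.314)(298)) = 11.68.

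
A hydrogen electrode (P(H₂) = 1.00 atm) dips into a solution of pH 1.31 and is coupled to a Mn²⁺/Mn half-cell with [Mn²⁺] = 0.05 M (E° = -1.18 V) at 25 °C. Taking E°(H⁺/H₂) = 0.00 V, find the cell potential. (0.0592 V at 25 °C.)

The hydrogen couple is the cathode, so E°_cell = 1.18 V; n = 2.
[H⁺] = 10^(−1.31) = 0.049 M, and Q = [Mn²⁺]·P(H₂) / [H⁺]^2 = 20.8.
E = E° − (0.0592/2) log Q = 1.18 − (0.0592/2)(1.319) = 1.141 V.

1.14 V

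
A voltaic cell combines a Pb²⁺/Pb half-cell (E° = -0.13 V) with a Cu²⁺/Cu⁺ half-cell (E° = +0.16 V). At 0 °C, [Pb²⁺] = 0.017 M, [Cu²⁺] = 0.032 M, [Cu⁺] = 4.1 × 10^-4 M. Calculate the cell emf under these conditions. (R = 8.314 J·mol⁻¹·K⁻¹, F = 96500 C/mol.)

The Cu²⁺/Cu⁺ couple has the higher reduction potential and acts as the cathode, so E°_cell = +0.16 − (-0.13) = 0.29 V.
Balancing electrons gives n = 2; the reaction quotient is Q = [Pb²⁺]·[Cu⁺]^2/[Cu²⁺]^2 = 2.79 × 10^-6.
E = E° − (RT/nF) ln Q = 0.29 − (8.314×273)/(2×96500) × (-12.789) = 0.290 + 0.150 = 0.440 V.

0.440 V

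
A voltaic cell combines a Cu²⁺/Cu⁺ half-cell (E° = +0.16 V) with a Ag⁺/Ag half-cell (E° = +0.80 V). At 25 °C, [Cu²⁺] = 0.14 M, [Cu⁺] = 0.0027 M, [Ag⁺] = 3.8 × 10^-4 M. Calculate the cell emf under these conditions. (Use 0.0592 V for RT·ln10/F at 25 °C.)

0.336 V

The Ag⁺/Ag couple has the higher reduction potential and acts as the cathode, so E°_cell = +0.80 − (+0.16) = 0.64 V.
Balancing electrons gives n = 1; the reaction quotient is Q = [Cu²⁺]/([Cu⁺]·[Ag⁺]) = 1.36 × 10^5.
At 25 °C, E = E° − (0.0592/n) log Q = 0.64 − (0.0592/1)(5.135) = 0.640 − 0.304 = 0.336 V.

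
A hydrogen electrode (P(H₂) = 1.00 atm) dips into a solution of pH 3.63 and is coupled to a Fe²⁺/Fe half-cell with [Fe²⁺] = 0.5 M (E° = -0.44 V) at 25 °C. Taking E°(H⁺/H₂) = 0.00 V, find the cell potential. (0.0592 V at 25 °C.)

0.23 V

The hydrogen couple is the cathode, so E°_cell = 0.44 V; n = 2.
[H⁺] = 10^(−3.63) = 2.3 × 10^-4 M, and Q = [Fe²⁺]·P(H₂) / [H⁺]^2 = 9.1 × 10^6.
E = E° − (0.0592/2) log Q = 0.44 − (0.0592/2)(6.959) = 0.234 V.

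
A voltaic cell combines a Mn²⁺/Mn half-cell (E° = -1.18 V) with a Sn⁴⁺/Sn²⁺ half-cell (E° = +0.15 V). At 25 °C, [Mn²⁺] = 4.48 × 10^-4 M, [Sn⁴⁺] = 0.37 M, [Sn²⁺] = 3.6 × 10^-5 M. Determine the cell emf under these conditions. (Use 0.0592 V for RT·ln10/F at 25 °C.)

The Sn⁴⁺/Sn²⁺ couple has the higher reduction potential and acts as the cathode, so E°_cell = +0.15 − (-1.18) = 1.33 V.
Balancing electrons gives n = 2; the reaction quotient is Q = [Mn²⁺]·[Sn²⁺]/[Sn⁴⁺] = 4.36 × 10^-8.
At 25 °C, E = E° − (0.0592/n) log Q = 1.33 − (0.0592/2)(-7.361) = 1.330 + 0.218 = 1.548 V.

1.55 V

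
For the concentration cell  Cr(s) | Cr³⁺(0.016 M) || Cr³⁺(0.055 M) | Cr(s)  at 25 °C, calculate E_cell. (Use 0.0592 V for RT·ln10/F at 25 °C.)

Both half-cells are Cr³⁺/Cr, so E°_cell = 0. The concentrated side is the cathode; the cell reaction moves Cr³⁺ from high to low concentration with n = 3.
Q = [Cr³⁺]_dilute/[Cr³⁺]_conc = 0.016/0.055 = 0.291.
E = 0 − (0.0592/3) log Q = −(0.0592/3)(-0.536) = 0.0106 V.

0.011 V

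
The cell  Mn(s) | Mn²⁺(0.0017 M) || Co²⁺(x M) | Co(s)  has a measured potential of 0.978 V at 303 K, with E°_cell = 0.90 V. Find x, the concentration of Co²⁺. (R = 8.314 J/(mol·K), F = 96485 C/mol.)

0.67 M

From the Nernst equation, ln Q = nF(E° − E)/RT = 2×96485×(0.90 − 0.978)/(8.314×303) = -5.975, so Q = 0.00254.
With Q = [Mn²⁺]/[Co²⁺] and the known concentrations, [Co²⁺] in the denominator gives [Co²⁺] = 0.67 M.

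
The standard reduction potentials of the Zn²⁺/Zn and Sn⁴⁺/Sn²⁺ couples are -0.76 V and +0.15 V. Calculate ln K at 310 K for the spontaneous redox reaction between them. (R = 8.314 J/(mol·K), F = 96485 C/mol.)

ln K = 68.1

E°_cell = +0.15 − (-0.76) = 0.91 V, with n = 2 electrons transferred.
At equilibrium E = 0, so the Nernst equation gives ln K = nFE°/RT = (2)(96485)(0.91)/((8.314)(310)) = 68.13.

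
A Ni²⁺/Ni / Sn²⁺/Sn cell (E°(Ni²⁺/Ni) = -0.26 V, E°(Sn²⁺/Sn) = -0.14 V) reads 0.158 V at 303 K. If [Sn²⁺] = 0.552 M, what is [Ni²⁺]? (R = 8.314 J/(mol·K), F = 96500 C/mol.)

From the Nernst equation, ln Q = nF(E° − E)/RT = 2×96500×(0.12 − 0.158)/(8.314×303) = -2.911, so Q = 0.0544.
With Q = [Ni²⁺]/[Sn²⁺] and the known concentrations, [Ni²⁺] in the numerator gives [Ni²⁺] = 0.03 M.

0.03 M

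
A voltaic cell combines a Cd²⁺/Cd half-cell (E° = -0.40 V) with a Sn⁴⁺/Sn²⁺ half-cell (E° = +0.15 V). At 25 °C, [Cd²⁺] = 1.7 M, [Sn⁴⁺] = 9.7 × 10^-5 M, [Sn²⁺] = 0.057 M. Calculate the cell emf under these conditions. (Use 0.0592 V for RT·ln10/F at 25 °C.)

0.461 V

The Sn⁴⁺/Sn²⁺ couple has the higher reduction potential and acts as the cathode, so E°_cell = +0.15 − (-0.40) = 0.55 V.
Balancing electrons gives n = 2; the reaction quotient is Q = [Cd²⁺]·[Sn²⁺]/[Sn⁴⁺] = 999.
At 25 °C, E = E° − (0.0592/n) log Q = 0.55 − (0.0592/2)(3.000) = 0.550 − 0.089 = 0.461 V.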